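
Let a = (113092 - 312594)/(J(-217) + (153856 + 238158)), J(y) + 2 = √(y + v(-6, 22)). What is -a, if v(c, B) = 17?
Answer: 9775897253/19209176043 - 498755*I*√2/38418352086 ≈ 0.50892 - 1.836e-5*I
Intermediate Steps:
J(y) = -2 + √(17 + y) (J(y) = -2 + √(y + 17) = -2 + √(17 + y))
a = -199502/(392012 + 10*I*√2) (a = (113092 - 312594)/((-2 + √(17 - 217)) + (153856 + 238158)) = -199502/((-2 + √(-200)) + 392014) = -199502/((-2 + 10*I*√2) + 392014) = -199502/(392012 + 10*I*√2) ≈ -0.50892 + 1.836e-5*I)
-a = -(-9775897253/19209176043 + 498755*I*√2/38418352086) = 9775897253/19209176043 - 498755*I*√2/38418352086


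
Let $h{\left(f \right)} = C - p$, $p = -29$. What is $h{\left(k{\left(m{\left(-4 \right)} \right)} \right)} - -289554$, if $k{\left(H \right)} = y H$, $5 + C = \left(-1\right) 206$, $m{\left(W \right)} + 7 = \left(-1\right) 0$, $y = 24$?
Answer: $289372$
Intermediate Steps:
$m{\left(W \right)} = -7$ ($m{\left(W \right)} = -7 - 0 = -7 + 0 = -7$)
$C = -211$ ($C = -5 - 206 = -211$)
$k{\left(H \right)} = 24 H$
$h{\left(f \right)} = -182$ ($h{\left(f \right)} = -211 - -29 = -211 + 29 = -182$)
$h{\left(k{\left(m{\left(-4 \right)} \right)} \right)} - -289554 = -182 - -289554 = -182 + 289554 = 289372$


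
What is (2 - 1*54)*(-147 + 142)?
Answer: 260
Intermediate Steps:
(2 - 1*54)*(-147 + 142) = (2 - 54)*(-5) = -52*(-5) = 260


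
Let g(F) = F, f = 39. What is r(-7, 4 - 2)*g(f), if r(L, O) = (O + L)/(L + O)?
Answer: 39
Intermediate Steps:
r(L, O) = 1 (r(L, O) = (L + O)/(L + O) = 1)
r(-7, 4 - 2)*g(f) = 1*39 = 39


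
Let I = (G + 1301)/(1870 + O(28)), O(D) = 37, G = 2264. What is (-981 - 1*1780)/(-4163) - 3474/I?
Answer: -1198682203/645265 ≈ -1857.7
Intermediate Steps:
I = 3565/1907 (I = (2264 + 1301)/(1870 + 37) = 3565/1907 ≈ 1.8694)
(-981 - 1*1780)/(-4163) - 3474/I = (-981 - 1*1780)/(-4163) - 3474/3565/1907 = (-981 - 1780)*(-1/4163) - 3474*1907/3565 = -2761*(-1/4163) - 6624918/3565 = 2761/4163 - 6624918/3565 = -1198682203/645265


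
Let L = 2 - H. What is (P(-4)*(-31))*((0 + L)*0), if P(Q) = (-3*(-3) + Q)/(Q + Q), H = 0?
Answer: 0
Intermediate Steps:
L = 2 (L = 2 - 1*0 = 2 + 0 = 2)
P(Q) = (9 + Q)/(2*Q) (P(Q) = (9 + Q)/((2*Q)) = (9 + Q)*(1/(2*Q)) = (9 + Q)/(2*Q))
(P(-4)*(-31))*((0 + L)*0) = (((½)*(9 - 4)/(-4))*(-31))*((0 + 2)*0) = (((½)*(-¼)*5)*(-31))*(2*0) = -5/8*(-31)*0 = (155/8)*0 = 0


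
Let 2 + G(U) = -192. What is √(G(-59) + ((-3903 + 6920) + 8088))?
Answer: √10911 ≈ 104.46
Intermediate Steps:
G(U) = -194 (G(U) = -2 - 192 = -194)
√(G(-59) + ((-3903 + 6920) + 8088)) = √(-194 + ((-3903 + 6920) + 8088)) = √(-194 + (3017 + 8088)) = √(-194 + 11105) = √10911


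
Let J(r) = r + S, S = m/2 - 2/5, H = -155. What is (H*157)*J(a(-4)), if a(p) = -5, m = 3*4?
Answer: -14601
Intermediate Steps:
m = 12
S = 28/5 (S = 12/2 - 2/5 = 12*(½) - 2*⅕ = 6 - ⅖ = 28/5 ≈ 5.6000)
J(r) = 28/5 + r (J(r) = r + 28/5 = 28/5 + r)
(H*157)*J(a(-4)) = (-155*157)*(28/5 - 5) = -24335*⅗ = -14601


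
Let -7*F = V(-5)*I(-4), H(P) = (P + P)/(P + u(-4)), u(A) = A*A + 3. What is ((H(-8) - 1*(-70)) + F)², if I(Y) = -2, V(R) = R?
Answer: 26708224/5929 ≈ 4504.7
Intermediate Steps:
u(A) = 3 + A² (u(A) = A² + 3 = 3 + A²)
H(P) = 2*P/(19 + P) (H(P) = (P + P)/(P + (3 + (-4)²)) = (2*P)/(P + (3 + 16)) = (2*P)/(P + 19) = (2*P)/(19 + P) = 2*P/(19 + P))
F = -10/7 (F = -(-5)*(-2)/7 = -⅐*10 = -10/7 ≈ -1.4286)
((H(-8) - 1*(-70)) + F)² = ((2*(-8)/(19 - 8) - 1*(-70)) - 10/7)² = ((2*(-8)/11 + 70) - 10/7)² = ((2*(-8)*(1/11) + 70) - 10/7)² = ((-16/11 + 70) - 10/7)² = (754/11 - 10/7)² = (5168/77)² = 26708224/5929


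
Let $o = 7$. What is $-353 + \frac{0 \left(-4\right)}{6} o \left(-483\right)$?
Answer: $-353$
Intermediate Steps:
$-353 + \frac{0 \left(-4\right)}{6} o \left(-483\right) = -353 + \frac{0 \left(-4\right)}{6} \cdot 7 \left(-483\right) = -353 + \frac{1}{6} \cdot 0 \cdot 7 \left(-483\right) = -353 + 0 \cdot 7 \left(-483\right) = -353 + 0 \left(-483\right) = -353 + 0 = -353$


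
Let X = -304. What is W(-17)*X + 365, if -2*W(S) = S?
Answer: -2219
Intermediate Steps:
W(S) = -S/2
W(-17)*X + 365 = -½*(-17)*(-304) + 365 = (17/2)*(-304) + 365 = -2584 + 365 = -2219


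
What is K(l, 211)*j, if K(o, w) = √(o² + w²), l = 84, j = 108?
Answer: 108*√51577 ≈ 24527.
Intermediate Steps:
K(l, 211)*j = √(84² + 211²)*108 = √(7056 + 44521)*108 = √51577*108 = 108*√51577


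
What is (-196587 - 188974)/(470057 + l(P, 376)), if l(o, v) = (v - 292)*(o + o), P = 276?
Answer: -385561/516425 ≈ -0.74660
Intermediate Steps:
l(o, v) = 2*o*(-292 + v) (l(o, v) = (-292 + v)*(2*o) = 2*o*(-292 + v))
(-196587 - 188974)/(470057 + l(P, 376)) = (-196587 - 188974)/(470057 + 2*276*(-292 + 376)) = -385561/(470057 + 2*276*84) = -385561/(470057 + 46368) = -385561/516425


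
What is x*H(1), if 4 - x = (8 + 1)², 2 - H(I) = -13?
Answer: -1155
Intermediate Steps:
H(I) = 15 (H(I) = 2 - 1*(-13) = 2 + 13 = 15)
x = -77 (x = 4 - (8 + 1)² = 4 - 1*9² = 4 - 1*81 = 4 - 81 = -77)
x*H(1) = -77*15 = -1155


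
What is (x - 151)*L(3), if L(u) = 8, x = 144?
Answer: -56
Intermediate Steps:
(x - 151)*L(3) = (144 - 151)*8 = -7*8 = -56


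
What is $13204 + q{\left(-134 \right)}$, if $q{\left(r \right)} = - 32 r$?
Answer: $17492$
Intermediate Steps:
$13204 + q{\left(-134 \right)} = 13204 - -4288 = 13204 + 4288 = 17492$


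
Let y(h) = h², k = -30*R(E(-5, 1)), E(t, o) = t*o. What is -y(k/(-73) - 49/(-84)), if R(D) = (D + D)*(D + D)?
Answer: -1333053121/767376 ≈ -1737.2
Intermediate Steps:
E(t, o) = o*t
R(D) = 4*D² (R(D) = (2*D)*(2*D) = 4*D²)
k = -3000 (k = -120*(1*(-5))² = -120*(-5)² = -120*25 = -30*100 = -3000)
-y(k/(-73) - 49/(-84)) = -(-3000/(-73) - 49/(-84))² = -(-3000*(-1/73) - 49*(-1/84))² = -(3000/73 + 7/12)² = -(36511/876)² = -1*1333053121/767376 = -1333053121/767376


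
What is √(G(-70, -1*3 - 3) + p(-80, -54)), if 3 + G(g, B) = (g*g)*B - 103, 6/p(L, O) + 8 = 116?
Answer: I*√1062214/6 ≈ 171.77*I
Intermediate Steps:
p(L, O) = 1/18 (p(L, O) = 6/(-8 + 116) = 6/108 = 6*(1/108) = 1/18)
G(g, B) = -106 + B*g² (G(g, B) = -3 + ((g*g)*B - 103) = -3 + (g²*B - 103) = -3 + (B*g² - 103) = -3 + (-103 + B*g²) = -106 + B*g²)
√(G(-70, -1*3 - 3) + p(-80, -54)) = √((-106 + (-1*3 - 3)*(-70)²) + 1/18) = √((-106 + (-3 - 3)*4900) + 1/18) = √((-106 - 6*4900) + 1/18) = √((-106 - 29400) + 1/18) = √(-29506 + 1/18) = √(-531107/18) = I*√1062214/6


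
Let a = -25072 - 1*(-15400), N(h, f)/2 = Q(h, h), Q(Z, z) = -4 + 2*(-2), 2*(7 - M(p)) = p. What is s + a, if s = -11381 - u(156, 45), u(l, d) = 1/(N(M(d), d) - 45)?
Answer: -1284232/61 ≈ -21053.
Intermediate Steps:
M(p) = 7 - p/2
Q(Z, z) = -8 (Q(Z, z) = -4 - 4 = -8)
N(h, f) = -16 (N(h, f) = 2*(-8) = -16)
u(l, d) = -1/61 (u(l, d) = 1/(-16 - 45) = 1/(-61) = -1/61)
s = -694240/61 (s = -11381 - 1*(-1/61) = -11381 + 1/61 = -694240/61 ≈ -11381.)
a = -9672 (a = -25072 + 15400 = -9672)
s + a = -694240/61 - 9672 = -1284232/61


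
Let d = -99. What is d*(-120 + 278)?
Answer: -15642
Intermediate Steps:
d*(-120 + 278) = -99*(-120 + 278) = -99*158 = -15642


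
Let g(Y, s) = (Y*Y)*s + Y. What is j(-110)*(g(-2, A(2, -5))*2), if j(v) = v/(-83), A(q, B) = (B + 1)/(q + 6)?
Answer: -880/83 ≈ -10.602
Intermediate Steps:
A(q, B) = (1 + B)/(6 + q)
j(v) = -v/83 (j(v) = v*(-1/83) = -v/83)
g(Y, s) = Y + s*Y² (g(Y, s) = Y²*s + Y = s*Y² + Y = Y + s*Y²)
j(-110)*(g(-2, A(2, -5))*2) = (-1/83*(-110))*(-2*(1 - 2*(1 - 5)/(6 + 2))*2) = 110*(-2*(1 - 2*(-4)/8)*2)/83 = 110*(-2*(1 - (-4)/4)*2)/83 = 110*(-2*(1 - 2*(-½))*2)/83 = 110*(-2*(1 + 1)*2)/83 = 110*(-2*2*2)/83 = 110*(-4*2)/83 = (110/83)*(-8) = -880/83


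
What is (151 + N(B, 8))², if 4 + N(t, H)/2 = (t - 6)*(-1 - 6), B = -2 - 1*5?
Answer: 105625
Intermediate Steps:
B = -7 (B = -2 - 5 = -7)
N(t, H) = 76 - 14*t (N(t, H) = -8 + 2*((t - 6)*(-1 - 6)) = -8 + 2*((-6 + t)*(-7)) = -8 + 2*(42 - 7*t) = -8 + (84 - 14*t) = 76 - 14*t)
(151 + N(B, 8))² = (151 + (76 - 14*(-7)))² = (151 + (76 + 98))² = (151 + 174)² = 325² = 105625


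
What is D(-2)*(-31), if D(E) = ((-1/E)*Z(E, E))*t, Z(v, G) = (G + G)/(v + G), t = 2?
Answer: -31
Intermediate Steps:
Z(v, G) = 2*G/(G + v) (Z(v, G) = (2*G)/(G + v) = 2*G/(G + v))
D(E) = -2/E (D(E) = ((-1/E)*(2*E/(E + E)))*2 = ((-1/E)*(2*E/((2*E))))*2 = ((-1/E)*(2*E*(1/(2*E))))*2 = (-1/E*1)*2 = -1/E*2 = -2/E)
D(-2)*(-31) = -2/(-2)*(-31) = -2*(-½)*(-31) = 1*(-31) = -31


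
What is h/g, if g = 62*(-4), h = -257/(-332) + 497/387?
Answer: -264463/31864032 ≈ -0.0082997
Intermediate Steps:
h = 264463/128484 (h = -257*(-1/332) + 497*(1/387) = 257/332 + 497/387 = 264463/128484 ≈ 2.0583)
g = -248
h/g = (264463/128484)/(-248) = (264463/128484)*(-1/248) = -264463/31864032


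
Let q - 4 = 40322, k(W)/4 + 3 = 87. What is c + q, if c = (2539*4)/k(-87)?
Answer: 3389923/84 ≈ 40356.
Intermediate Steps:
k(W) = 336 (k(W) = -12 + 4*87 = -12 + 348 = 336)
q = 40326 (q = 4 + 40322 = 40326)
c = 2539/84 (c = (2539*4)/336 = 10156*(1/336) = 2539/84 ≈ 30.226)
c + q = 2539/84 + 40326 = 3389923/84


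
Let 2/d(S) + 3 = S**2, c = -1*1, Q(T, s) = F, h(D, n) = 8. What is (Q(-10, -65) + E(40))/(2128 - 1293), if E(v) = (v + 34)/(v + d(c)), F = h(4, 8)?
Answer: 386/32565 ≈ 0.011853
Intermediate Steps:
F = 8
Q(T, s) = 8
c = -1
d(S) = 2/(-3 + S**2)
E(v) = (34 + v)/(-1 + v) (E(v) = (v + 34)/(v + 2/(-3 + (-1)**2)) = (34 + v)/(v + 2/(-3 + 1)) = (34 + v)/(v + 2/(-2)) = (34 + v)/(v + 2*(-1/2)) = (34 + v)/(v - 1) = (34 + v)/(-1 + v))
(Q(-10, -65) + E(40))/(2128 - 1293) = (8 + (34 + 40)/(-1 + 40))/(2128 - 1293) = (8 + 74/39)/835 = (8 + (1/39)*74)*(1/835) = (8 + 74/39)*(1/835) = (386/39)*(1/835) = 386/32565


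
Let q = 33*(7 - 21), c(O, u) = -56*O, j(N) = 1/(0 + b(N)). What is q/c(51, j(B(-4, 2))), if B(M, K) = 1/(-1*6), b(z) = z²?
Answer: 11/68 ≈ 0.16176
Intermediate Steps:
B(M, K) = -⅙ (B(M, K) = 1/(-6) = -⅙)
j(N) = N⁻² (j(N) = 1/(0 + N²) = 1/(N²) = N⁻²)
q = -462 (q = 33*(-14) = -462)
q/c(51, j(B(-4, 2))) = -462/((-56*51)) = -462/(-2856) = -462*(-1/2856) = 11/68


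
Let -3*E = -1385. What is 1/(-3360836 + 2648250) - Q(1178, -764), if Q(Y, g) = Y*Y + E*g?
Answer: -2212516822435/2137758 ≈ -1.0350e+6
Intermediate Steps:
E = 1385/3 (E = -⅓*(-1385) = 1385/3 ≈ 461.67)
Q(Y, g) = Y² + 1385*g/3 (Q(Y, g) = Y*Y + 1385*g/3 = Y² + 1385*g/3)
1/(-3360836 + 2648250) - Q(1178, -764) = 1/(-3360836 + 2648250) - (1178² + (1385/3)*(-764)) = 1/(-712586) - (1387684 - 1058140/3) = -1/712586 - 1*3104912/3 = -1/712586 - 3104912/3 = -2212516822435/2137758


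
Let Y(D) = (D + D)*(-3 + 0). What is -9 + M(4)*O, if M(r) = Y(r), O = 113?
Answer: -2721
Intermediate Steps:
Y(D) = -6*D (Y(D) = (2*D)*(-3) = -6*D)
M(r) = -6*r
-9 + M(4)*O = -9 - 6*4*113 = -9 - 24*113 = -9 - 2712 = -2721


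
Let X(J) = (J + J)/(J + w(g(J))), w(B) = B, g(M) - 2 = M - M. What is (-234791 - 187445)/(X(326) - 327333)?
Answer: 34623352/26841143 ≈ 1.2899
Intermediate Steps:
g(M) = 2 (g(M) = 2 + (M - M) = 2 + 0 = 2)
X(J) = 2*J/(2 + J) (X(J) = (J + J)/(J + 2) = (2*J)/(2 + J) = 2*J/(2 + J))
(-234791 - 187445)/(X(326) - 327333) = (-234791 - 187445)/(2*326/(2 + 326) - 327333) = -422236/(2*326/328 - 327333) = -422236/(2*326*(1/328) - 327333) = -422236/(163/82 - 327333) = -422236/(-26841143/82) = -422236*(-82/26841143) = 34623352/26841143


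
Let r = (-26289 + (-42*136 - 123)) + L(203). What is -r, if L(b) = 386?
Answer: 31738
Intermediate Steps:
r = -31738 (r = (-26289 + (-42*136 - 123)) + 386 = (-26289 + (-5712 - 123)) + 386 = (-26289 - 5835) + 386 = -32124 + 386 = -31738)
-r = -1*(-31738) = 31738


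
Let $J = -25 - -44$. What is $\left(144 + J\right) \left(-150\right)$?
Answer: $-24450$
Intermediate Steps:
$J = 19$ ($J = -25 + 44 = 19$)
$\left(144 + J\right) \left(-150\right) = \left(144 + 19\right) \left(-150\right) = 163 \left(-150\right) = -24450$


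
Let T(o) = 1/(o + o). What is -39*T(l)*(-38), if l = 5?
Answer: 741/5 ≈ 148.20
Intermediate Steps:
T(o) = 1/(2*o)
-39*T(l)*(-38) = -39/(2*5)*(-38) = -39*⅒*(-38) = -39/10*(-38) = 741/5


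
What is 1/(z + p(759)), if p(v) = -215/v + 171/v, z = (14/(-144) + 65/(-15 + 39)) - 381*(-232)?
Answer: 414/36595345 ≈ 1.1313e-5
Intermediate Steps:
z = 1591103/18 (z = (14*(-1/144) + 65/24) + 88392 = (-7/72 + 65*(1/24)) + 88392 = (-7/72 + 65/24) + 88392 = 47/18 + 88392 = 1591103/18 ≈ 88395.)
p(v) = -44/v
1/(z + p(759)) = 1/(1591103/18 - 44/759) = 1/(1591103/18 - 44*1/759) = 1/(1591103/18 - 4/69) = 1/(36595345/414) = 414/36595345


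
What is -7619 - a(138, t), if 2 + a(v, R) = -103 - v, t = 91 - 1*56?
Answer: -7376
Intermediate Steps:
t = 35 (t = 91 - 56 = 35)
a(v, R) = -105 - v (a(v, R) = -2 + (-103 - v) = -105 - v)
-7619 - a(138, t) = -7619 - (-105 - 1*138) = -7619 - (-105 - 138) = -7619 - 1*(-243) = -7619 + 243 = -7376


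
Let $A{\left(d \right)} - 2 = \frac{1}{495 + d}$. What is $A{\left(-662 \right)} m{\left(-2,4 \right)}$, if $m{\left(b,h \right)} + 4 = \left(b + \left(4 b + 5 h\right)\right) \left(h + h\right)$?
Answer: $\frac{25308}{167} \approx 151.54$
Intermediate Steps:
$A{\left(d \right)} = 2 + \frac{1}{495 + d}$
$m{\left(b,h \right)} = -4 + 2 h \left(5 b + 5 h\right)$ ($m{\left(b,h \right)} = -4 + \left(b + \left(4 b + 5 h\right)\right) \left(h + h\right) = -4 + \left(5 b + 5 h\right) 2 h = -4 + 2 h \left(5 b + 5 h\right)$)
$A{\left(-662 \right)} m{\left(-2,4 \right)} = \frac{991 + 2 \left(-662\right)}{495 - 662} \left(-4 + 10 \cdot 4^{2} + 10 \left(-2\right) 4\right) = \frac{991 - 1324}{-167} \left(-4 + 10 \cdot 16 - 80\right) = \left(- \frac{1}{167}\right) \left(-333\right) \left(-4 + 160 - 80\right) = \frac{333}{167} \cdot 76 = \frac{25308}{167}$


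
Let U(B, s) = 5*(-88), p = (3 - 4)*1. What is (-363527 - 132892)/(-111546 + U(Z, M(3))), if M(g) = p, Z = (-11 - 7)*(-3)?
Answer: 70917/15998 ≈ 4.4329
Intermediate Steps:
Z = 54 (Z = -18*(-3) = 54)
p = -1 (p = -1*1 = -1)
M(g) = -1
U(B, s) = -440
(-363527 - 132892)/(-111546 + U(Z, M(3))) = (-363527 - 132892)/(-111546 - 440) = -496419/(-111986) = -496419*(-1/111986) = 70917/15998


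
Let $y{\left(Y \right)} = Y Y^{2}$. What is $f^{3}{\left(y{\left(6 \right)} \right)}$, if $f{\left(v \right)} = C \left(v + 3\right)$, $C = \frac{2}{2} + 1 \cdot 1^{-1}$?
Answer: $84027672$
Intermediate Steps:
$C = 2$ ($C = 2 \cdot \frac{1}{2} + 1 \cdot 1 = 1 + 1 = 2$)
$y{\left(Y \right)} = Y^{3}$
$f{\left(v \right)} = 6 + 2 v$ ($f{\left(v \right)} = 2 \left(v + 3\right) = 2 \left(3 + v\right) = 6 + 2 v$)
$f^{3}{\left(y{\left(6 \right)} \right)} = \left(6 + 2 \cdot 6^{3}\right)^{3} = \left(6 + 2 \cdot 216\right)^{3} = \left(6 + 432\right)^{3} = 438^{3} = 84027672$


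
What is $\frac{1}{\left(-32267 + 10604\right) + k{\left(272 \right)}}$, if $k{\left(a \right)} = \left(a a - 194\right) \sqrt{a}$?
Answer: $\frac{21663}{1480560949631} + \frac{295160 \sqrt{17}}{1480560949631} \approx 8.366 \cdot 10^{-7}$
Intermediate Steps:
$k{\left(a \right)} = \sqrt{a} \left(-194 + a^{2}\right)$ ($k{\left(a \right)} = \left(a^{2} - 194\right) \sqrt{a} = \left(-194 + a^{2}\right) \sqrt{a} = \sqrt{a} \left(-194 + a^{2}\right)$)
$\frac{1}{\left(-32267 + 10604\right) + k{\left(272 \right)}} = \frac{1}{\left(-32267 + 10604\right) + \sqrt{272} \left(-194 + 272^{2}\right)} = \frac{1}{-21663 + 4 \sqrt{17} \left(-194 + 73984\right)} = \frac{1}{-21663 + 4 \sqrt{17} \cdot 73790} = \frac{1}{-21663 + 295160 \sqrt{17}}$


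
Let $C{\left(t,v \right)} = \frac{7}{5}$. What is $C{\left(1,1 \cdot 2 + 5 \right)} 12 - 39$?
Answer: $- \frac{111}{5} \approx -22.2$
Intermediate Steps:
$C{\left(t,v \right)} = \frac{7}{5}$ ($C{\left(t,v \right)} = 7 \cdot \frac{1}{5} = \frac{7}{5}$)
$C{\left(1,1 \cdot 2 + 5 \right)} 12 - 39 = \frac{7}{5} \cdot 12 - 39 = \frac{84}{5} - 39 = - \frac{111}{5}$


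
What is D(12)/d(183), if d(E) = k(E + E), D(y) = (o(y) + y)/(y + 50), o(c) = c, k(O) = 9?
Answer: 4/93 ≈ 0.043011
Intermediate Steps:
D(y) = 2*y/(50 + y) (D(y) = (y + y)/(y + 50) = (2*y)/(50 + y) = 2*y/(50 + y))
d(E) = 9
D(12)/d(183) = (2*12/(50 + 12))/9 = (2*12/62)*(1/9) = (2*12*(1/62))*(1/9) = (12/31)*(1/9) = 4/93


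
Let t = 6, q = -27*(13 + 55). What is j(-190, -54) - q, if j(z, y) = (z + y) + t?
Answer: 1598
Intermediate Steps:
q = -1836 (q = -27*68 = -1836)
j(z, y) = 6 + y + z (j(z, y) = (z + y) + 6 = (y + z) + 6 = 6 + y + z)
j(-190, -54) - q = (6 - 54 - 190) - 1*(-1836) = -238 + 1836 = 1598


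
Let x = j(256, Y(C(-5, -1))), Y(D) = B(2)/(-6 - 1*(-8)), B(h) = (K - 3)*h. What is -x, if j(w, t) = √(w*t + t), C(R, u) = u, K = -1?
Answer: -2*I*√257 ≈ -32.062*I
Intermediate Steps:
B(h) = -4*h (B(h) = (-1 - 3)*h = -4*h)
Y(D) = -4 (Y(D) = (-4*2)/(-6 - 1*(-8)) = -8/(-6 + 8) = -8/2 = -8*½ = -4)
j(w, t) = √(t + t*w) (j(w, t) = √(t*w + t) = √(t + t*w))
x = 2*I*√257 (x = √(-4*(1 + 256)) = √(-4*257) = √(-1028) = 2*I*√257 ≈ 32.062*I)
-x = -2*I*√257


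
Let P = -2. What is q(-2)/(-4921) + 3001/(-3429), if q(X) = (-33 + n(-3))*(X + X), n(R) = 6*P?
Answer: -15385141/16874109 ≈ -0.91176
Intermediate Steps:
n(R) = -12 (n(R) = 6*(-2) = -12)
q(X) = -90*X (q(X) = (-33 - 12)*(X + X) = -90*X)
q(-2)/(-4921) + 3001/(-3429) = -90*(-2)/(-4921) + 3001/(-3429) = 180*(-1/4921) + 3001*(-1/3429) = -180/4921 - 3001/3429 = -15385141/16874109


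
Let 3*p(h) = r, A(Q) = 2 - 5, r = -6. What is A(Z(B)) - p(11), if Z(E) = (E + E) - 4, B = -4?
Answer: -1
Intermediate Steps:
Z(E) = -4 + 2*E (Z(E) = 2*E - 4 = -4 + 2*E)
A(Q) = -3
p(h) = -2 (p(h) = (⅓)*(-6) = -2)
A(Z(B)) - p(11) = -3 - 1*(-2) = -3 + 2 = -1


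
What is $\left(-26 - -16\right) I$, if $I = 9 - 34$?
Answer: $250$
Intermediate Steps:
$I = -25$
$\left(-26 - -16\right) I = \left(-26 - -16\right) \left(-25\right) = \left(-26 + 16\right) \left(-25\right) = \left(-10\right) \left(-25\right) = 250$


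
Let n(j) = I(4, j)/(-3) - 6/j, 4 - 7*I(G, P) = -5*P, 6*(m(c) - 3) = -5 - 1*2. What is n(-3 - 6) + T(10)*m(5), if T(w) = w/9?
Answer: 880/189 ≈ 4.6561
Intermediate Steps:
m(c) = 11/6 (m(c) = 3 + (-5 - 1*2)/6 = 3 + (-5 - 2)/6 = 3 + (⅙)*(-7) = 3 - 7/6 = 11/6)
I(G, P) = 4/7 + 5*P/7 (I(G, P) = 4/7 - (-5)*P/7 = 4/7 + 5*P/7)
T(w) = w/9 (T(w) = w*(⅑) = w/9)
n(j) = -4/21 - 6/j - 5*j/21 (n(j) = (4/7 + 5*j/7)/(-3) - 6/j = (4/7 + 5*j/7)*(-⅓) - 6/j = (-4/21 - 5*j/21) - 6/j = -4/21 - 6/j - 5*j/21)
n(-3 - 6) + T(10)*m(5) = (-126 + (-3 - 6)*(-4 - 5*(-3 - 6)))/(21*(-3 - 6)) + ((⅑)*10)*(11/6) = (1/21)*(-126 - 9*(-4 - 5*(-9)))/(-9) + (10/9)*(11/6) = (1/21)*(-⅑)*(-126 - 9*(-4 + 45)) + 55/27 = (1/21)*(-⅑)*(-126 - 9*41) + 55/27 = (1/21)*(-⅑)*(-126 - 369) + 55/27 = (1/21)*(-⅑)*(-495) + 55/27 = 55/21 + 55/27 = 880/189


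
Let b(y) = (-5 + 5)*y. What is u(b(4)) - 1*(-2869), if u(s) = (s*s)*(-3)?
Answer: 2869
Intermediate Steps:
b(y) = 0 (b(y) = 0*y = 0)
u(s) = -3*s² (u(s) = s²*(-3) = -3*s²)
u(b(4)) - 1*(-2869) = -3*0² - 1*(-2869) = -3*0 + 2869 = 0 + 2869 = 2869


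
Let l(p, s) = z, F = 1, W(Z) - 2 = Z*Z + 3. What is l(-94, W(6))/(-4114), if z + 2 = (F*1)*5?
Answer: -3/4114 ≈ -0.00072922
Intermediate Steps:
W(Z) = 5 + Z² (W(Z) = 2 + (Z*Z + 3) = 2 + (Z² + 3) = 2 + (3 + Z²) = 5 + Z²)
z = 3 (z = -2 + (1*1)*5 = -2 + 1*5 = -2 + 5 = 3)
l(p, s) = 3
l(-94, W(6))/(-4114) = 3/(-4114) = 3*(-1/4114) = -3/4114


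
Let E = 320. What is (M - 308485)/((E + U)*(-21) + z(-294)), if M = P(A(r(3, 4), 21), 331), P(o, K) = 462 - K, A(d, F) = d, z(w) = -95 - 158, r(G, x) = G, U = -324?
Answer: 308354/169 ≈ 1824.6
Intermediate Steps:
z(w) = -253
M = 131 (M = 462 - 1*331 = 462 - 331 = 131)
(M - 308485)/((E + U)*(-21) + z(-294)) = (131 - 308485)/((320 - 324)*(-21) - 253) = -308354/(-4*(-21) - 253) = -308354/(84 - 253) = -308354/(-169) = -308354*(-1/169) = 308354/169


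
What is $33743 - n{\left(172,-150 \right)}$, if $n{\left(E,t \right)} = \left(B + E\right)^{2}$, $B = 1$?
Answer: $3814$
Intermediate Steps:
$n{\left(E,t \right)} = \left(1 + E\right)^{2}$
$33743 - n{\left(172,-150 \right)} = 33743 - \left(1 + 172\right)^{2} = 33743 - 173^{2} = 33743 - 29929 = 3814$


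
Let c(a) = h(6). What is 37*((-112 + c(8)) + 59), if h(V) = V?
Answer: -1739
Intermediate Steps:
c(a) = 6
37*((-112 + c(8)) + 59) = 37*((-112 + 6) + 59) = 37*(-106 + 59) = 37*(-47) = -1739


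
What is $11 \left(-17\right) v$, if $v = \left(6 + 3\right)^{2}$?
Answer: $-15147$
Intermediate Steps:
$v = 81$ ($v = 9^{2} = 81$)
$11 \left(-17\right) v = 11 \left(-17\right) 81 = \left(-187\right) 81 = -15147$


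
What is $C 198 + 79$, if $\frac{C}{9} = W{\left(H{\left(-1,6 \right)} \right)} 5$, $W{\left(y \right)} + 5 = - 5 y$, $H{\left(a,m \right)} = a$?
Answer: $79$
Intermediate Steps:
$W{\left(y \right)} = -5 - 5 y$
$C = 0$ ($C = 9 \left(-5 - -5\right) 5 = 9 \left(-5 + 5\right) 5 = 9 \cdot 0 \cdot 5 = 9 \cdot 0 = 0$)
$C 198 + 79 = 0 \cdot 198 + 79 = 0 + 79 = 79$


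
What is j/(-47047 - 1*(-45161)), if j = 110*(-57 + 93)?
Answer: -1980/943 ≈ -2.0997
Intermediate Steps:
j = 3960 (j = 110*36 = 3960)
j/(-47047 - 1*(-45161)) = 3960/(-47047 - 1*(-45161)) = 3960/(-47047 + 45161) = 3960/(-1886) = 3960*(-1/1886) = -1980/943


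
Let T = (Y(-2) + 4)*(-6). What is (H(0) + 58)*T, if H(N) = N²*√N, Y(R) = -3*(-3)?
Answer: -4524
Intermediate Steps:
Y(R) = 9
H(N) = N^(5/2)
T = -78 (T = (9 + 4)*(-6) = 13*(-6) = -78)
(H(0) + 58)*T = (0^(5/2) + 58)*(-78) = (0 + 58)*(-78) = 58*(-78) = -4524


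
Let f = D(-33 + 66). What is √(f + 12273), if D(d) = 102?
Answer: 15*√55 ≈ 111.24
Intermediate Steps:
f = 102
√(f + 12273) = √(102 + 12273) = √12375 = 15*√55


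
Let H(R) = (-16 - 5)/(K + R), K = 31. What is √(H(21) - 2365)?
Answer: I*√1599013/26 ≈ 48.635*I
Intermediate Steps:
H(R) = -21/(31 + R) (H(R) = (-16 - 5)/(31 + R) = -21/(31 + R))
√(H(21) - 2365) = √(-21/(31 + 21) - 2365) = √(-21/52 - 2365) = √(-123001/52) = I*√1599013/26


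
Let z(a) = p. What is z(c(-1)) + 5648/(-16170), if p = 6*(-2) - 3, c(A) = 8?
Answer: -124099/8085 ≈ -15.349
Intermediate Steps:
p = -15 (p = -12 - 3 = -15)
z(a) = -15
z(c(-1)) + 5648/(-16170) = -15 + 5648/(-16170) = -15 + 5648*(-1/16170) = -15 - 2824/8085 = -124099/8085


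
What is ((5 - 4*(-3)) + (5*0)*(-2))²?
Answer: 289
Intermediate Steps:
((5 - 4*(-3)) + (5*0)*(-2))² = ((5 + 12) + 0*(-2))² = (17 + 0)² = 17² = 289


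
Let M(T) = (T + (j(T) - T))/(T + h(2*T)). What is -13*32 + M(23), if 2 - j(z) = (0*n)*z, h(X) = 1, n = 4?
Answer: -4991/12 ≈ -415.92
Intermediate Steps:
j(z) = 2 (j(z) = 2 - 0*4*z = 2 - 0*z = 2 - 1*0 = 2 + 0 = 2)
M(T) = 2/(1 + T) (M(T) = (T + (2 - T))/(T + 1) = 2/(1 + T))
-13*32 + M(23) = -13*32 + 2/(1 + 23) = -416 + 2/24 = -416 + 2*(1/24) = -416 + 1/12 = -4991/12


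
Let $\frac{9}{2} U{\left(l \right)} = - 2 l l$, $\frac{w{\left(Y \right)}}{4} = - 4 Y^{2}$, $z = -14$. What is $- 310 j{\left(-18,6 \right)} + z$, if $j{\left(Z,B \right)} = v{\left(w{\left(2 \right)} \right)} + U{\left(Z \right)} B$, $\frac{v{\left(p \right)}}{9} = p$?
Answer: $446386$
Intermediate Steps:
$w{\left(Y \right)} = - 16 Y^{2}$ ($w{\left(Y \right)} = 4 \left(- 4 Y^{2}\right) = - 16 Y^{2}$)
$v{\left(p \right)} = 9 p$
$U{\left(l \right)} = - \frac{4 l^{2}}{9}$ ($U{\left(l \right)} = \frac{2 - 2 l l}{9} = \frac{2 \left(- 2 l^{2}\right)}{9} = - \frac{4 l^{2}}{9}$)
$j{\left(Z,B \right)} = -576 - \frac{4 B Z^{2}}{9}$ ($j{\left(Z,B \right)} = 9 \left(- 16 \cdot 2^{2}\right) + - \frac{4 Z^{2}}{9} B = 9 \left(\left(-16\right) 4\right) - \frac{4 B Z^{2}}{9} = 9 \left(-64\right) - \frac{4 B Z^{2}}{9} = -576 - \frac{4 B Z^{2}}{9}$)
$- 310 j{\left(-18,6 \right)} + z = - 310 \left(-576 - \frac{8 \left(-18\right)^{2}}{3}\right) - 14 = - 310 \left(-576 - \frac{8}{3} \cdot 324\right) - 14 = - 310 \left(-576 - 864\right) - 14 = \left(-310\right) \left(-1440\right) - 14 = 446400 - 14 = 446386$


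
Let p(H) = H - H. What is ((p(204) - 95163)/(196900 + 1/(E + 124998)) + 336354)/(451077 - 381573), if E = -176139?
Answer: 1128988842666421/233293950044032 ≈ 4.8393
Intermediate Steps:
p(H) = 0
((p(204) - 95163)/(196900 + 1/(E + 124998)) + 336354)/(451077 - 381573) = ((0 - 95163)/(196900 + 1/(-176139 + 124998)) + 336354)/(451077 - 381573) = (-95163/(196900 + 1/(-51141)) + 336354)/69504 = (-95163/(196900 - 1/51141) + 336354)*(1/69504) = (-95163/10069662899/51141 + 336354)*(1/69504) = (-95163*51141/10069662899 + 336354)*(1/69504) = (-4866730983/10069662899 + 336354)*(1/69504) = (3386966527999263/10069662899)*(1/69504) = 1128988842666421/233293950044032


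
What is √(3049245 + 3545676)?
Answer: 3*√732769 ≈ 2568.1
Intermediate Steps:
√(3049245 + 3545676) = √6594921 = 3*√732769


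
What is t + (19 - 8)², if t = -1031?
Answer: -910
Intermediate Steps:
t + (19 - 8)² = -1031 + (19 - 8)² = -1031 + 11² = -1031 + 121 = -910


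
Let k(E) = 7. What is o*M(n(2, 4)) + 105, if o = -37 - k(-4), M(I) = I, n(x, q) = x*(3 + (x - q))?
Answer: 17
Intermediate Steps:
n(x, q) = x*(3 + x - q)
o = -44 (o = -37 - 1*7 = -37 - 7 = -44)
o*M(n(2, 4)) + 105 = -88*(3 + 2 - 1*4) + 105 = -88*(3 + 2 - 4) + 105 = -88 + 105 = 17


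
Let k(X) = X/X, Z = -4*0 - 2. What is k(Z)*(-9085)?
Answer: -9085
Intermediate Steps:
Z = -2 (Z = 0 - 2 = -2)
k(X) = 1
k(Z)*(-9085) = 1*(-9085) = -9085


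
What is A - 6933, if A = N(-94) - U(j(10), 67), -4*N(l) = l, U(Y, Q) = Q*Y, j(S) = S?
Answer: -15159/2 ≈ -7579.5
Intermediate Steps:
N(l) = -l/4
A = -1293/2 (A = -¼*(-94) - 67*10 = 47/2 - 1*670 = 47/2 - 670 = -1293/2 ≈ -646.50)
A - 6933 = -1293/2 - 6933 = -15159/2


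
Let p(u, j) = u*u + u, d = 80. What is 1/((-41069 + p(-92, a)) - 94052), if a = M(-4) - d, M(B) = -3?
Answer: -1/126749 ≈ -7.8896e-6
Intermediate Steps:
a = -83 (a = -3 - 1*80 = -3 - 80 = -83)
p(u, j) = u + u² (p(u, j) = u² + u = u + u²)
1/((-41069 + p(-92, a)) - 94052) = 1/((-41069 - 92*(1 - 92)) - 94052) = 1/((-41069 - 92*(-91)) - 94052) = 1/((-41069 + 8372) - 94052) = 1/(-32697 - 94052) = 1/(-126749) = -1/126749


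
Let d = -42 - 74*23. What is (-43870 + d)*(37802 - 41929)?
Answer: 188248978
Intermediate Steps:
d = -1744 (d = -42 - 1702 = -1744)
(-43870 + d)*(37802 - 41929) = (-43870 - 1744)*(37802 - 41929) = -45614*(-4127) = 188248978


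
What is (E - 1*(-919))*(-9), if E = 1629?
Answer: -22932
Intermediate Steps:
(E - 1*(-919))*(-9) = (1629 - 1*(-919))*(-9) = (1629 + 919)*(-9) = 2548*(-9) = -22932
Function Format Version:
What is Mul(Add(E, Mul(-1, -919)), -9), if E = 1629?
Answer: -22932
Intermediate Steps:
Mul(Add(E, Mul(-1, -919)), -9) = Mul(Add(1629, Mul(-1, -919)), -9) = Mul(Add(1629, 919), -9) = Mul(2548, -9) = -22932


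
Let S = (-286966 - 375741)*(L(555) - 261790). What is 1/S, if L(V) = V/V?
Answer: 1/173489402823 ≈ 5.7640e-12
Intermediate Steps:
L(V) = 1
S = 173489402823 (S = (-286966 - 375741)*(1 - 261790) = -662707*(-261789) = 173489402823)
1/S = 1/173489402823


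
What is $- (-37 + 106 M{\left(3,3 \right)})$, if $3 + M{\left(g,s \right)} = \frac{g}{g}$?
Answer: $249$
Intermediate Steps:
$M{\left(g,s \right)} = -2$ ($M{\left(g,s \right)} = -3 + \frac{g}{g} = -3 + 1 = -2$)
$- (-37 + 106 M{\left(3,3 \right)}) = - (-37 + 106 \left(-2\right)) = - (-37 - 212) = \left(-1\right) \left(-249\right) = 249$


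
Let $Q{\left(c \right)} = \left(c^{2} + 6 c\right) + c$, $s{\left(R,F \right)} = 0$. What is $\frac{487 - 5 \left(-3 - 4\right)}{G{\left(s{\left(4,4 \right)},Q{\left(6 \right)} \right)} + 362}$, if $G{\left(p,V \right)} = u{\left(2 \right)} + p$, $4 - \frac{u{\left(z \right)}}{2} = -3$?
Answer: $\frac{261}{188} \approx 1.3883$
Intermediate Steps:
$Q{\left(c \right)} = c^{2} + 7 c$
$u{\left(z \right)} = 14$ ($u{\left(z \right)} = 8 - -6 = 8 + 6 = 14$)
$G{\left(p,V \right)} = 14 + p$
$\frac{487 - 5 \left(-3 - 4\right)}{G{\left(s{\left(4,4 \right)},Q{\left(6 \right)} \right)} + 362} = \frac{487 - 5 \left(-3 - 4\right)}{\left(14 + 0\right) + 362} = \frac{487 - -35}{14 + 362} = \frac{487 + 35}{376} = 522 \cdot \frac{1}{376} = \frac{261}{188}$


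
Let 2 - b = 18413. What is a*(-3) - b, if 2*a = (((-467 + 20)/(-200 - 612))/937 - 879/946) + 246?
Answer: 12986884024329/719758424 ≈ 18043.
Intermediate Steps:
b = -18411 (b = 2 - 1*18413 = 2 - 18413 = -18411)
a = 88196106645/719758424 (a = ((((-467 + 20)/(-200 - 612))/937 - 879/946) + 246)/2 = ((-447/(-812)*(1/937) - 879*1/946) + 246)/2 = ((-447*(-1/812)*(1/937) - 879/946) + 246)/2 = (((447/812)*(1/937) - 879/946) + 246)/2 = ((447/760844 - 879/946) + 246)/2 = (-334179507/359879212 + 246)/2 = (½)*(88196106645/359879212) = 88196106645/719758424 ≈ 122.54)
a*(-3) - b = (88196106645/719758424)*(-3) - 1*(-18411) = -264588319935/719758424 + 18411 = 12986884024329/719758424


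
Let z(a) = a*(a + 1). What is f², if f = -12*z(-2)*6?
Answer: 20736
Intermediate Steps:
z(a) = a*(1 + a)
f = -144 (f = -(-24)*(1 - 2)*6 = -(-24)*(-1)*6 = -12*2*6 = -24*6 = -144)
f² = (-144)² = 20736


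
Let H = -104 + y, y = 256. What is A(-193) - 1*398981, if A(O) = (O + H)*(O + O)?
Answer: -383155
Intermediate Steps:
H = 152 (H = -104 + 256 = 152)
A(O) = 2*O*(152 + O) (A(O) = (O + 152)*(O + O) = (152 + O)*(2*O) = 2*O*(152 + O))
A(-193) - 1*398981 = 2*(-193)*(152 - 193) - 1*398981 = 2*(-193)*(-41) - 398981 = 15826 - 398981 = -383155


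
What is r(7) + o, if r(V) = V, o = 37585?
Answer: 37592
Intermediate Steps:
r(7) + o = 7 + 37585 = 37592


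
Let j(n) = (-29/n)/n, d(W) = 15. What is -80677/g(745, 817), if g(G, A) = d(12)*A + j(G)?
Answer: -44777751925/6801831346 ≈ -6.5832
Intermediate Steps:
j(n) = -29/n**2
g(G, A) = -29/G**2 + 15*A (g(G, A) = 15*A - 29/G**2 = -29/G**2 + 15*A)
-80677/g(745, 817) = -80677/(-29/745**2 + 15*817) = -80677/(-29*1/555025 + 12255) = -80677/(-29/555025 + 12255) = -80677/6801831346/555025 = -80677*555025/6801831346 = -44777751925/6801831346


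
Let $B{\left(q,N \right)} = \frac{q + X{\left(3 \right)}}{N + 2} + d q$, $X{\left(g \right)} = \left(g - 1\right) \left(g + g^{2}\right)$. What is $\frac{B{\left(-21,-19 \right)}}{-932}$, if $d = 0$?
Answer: $\frac{3}{15844} \approx 0.00018935$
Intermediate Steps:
$X{\left(g \right)} = \left(-1 + g\right) \left(g + g^{2}\right)$
$B{\left(q,N \right)} = \frac{24 + q}{2 + N}$ ($B{\left(q,N \right)} = \frac{q + \left(3^{3} - 3\right)}{N + 2} + 0 q = \frac{q + \left(27 - 3\right)}{2 + N} + 0 = \frac{q + 24}{2 + N} + 0 = \frac{24 + q}{2 + N} + 0 = \frac{24 + q}{2 + N}$)
$\frac{B{\left(-21,-19 \right)}}{-932} = \frac{\frac{1}{2 - 19} \left(24 - 21\right)}{-932} = \frac{1}{-17} \cdot 3 \left(- \frac{1}{932}\right) = \left(- \frac{1}{17}\right) 3 \left(- \frac{1}{932}\right) = \left(- \frac{3}{17}\right) \left(- \frac{1}{932}\right) = \frac{3}{15844}$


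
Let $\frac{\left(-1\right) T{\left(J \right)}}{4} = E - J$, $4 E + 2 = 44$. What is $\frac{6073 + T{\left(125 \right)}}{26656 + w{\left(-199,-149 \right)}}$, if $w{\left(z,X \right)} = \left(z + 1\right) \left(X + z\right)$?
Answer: $\frac{6531}{95560} \approx 0.068344$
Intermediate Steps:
$w{\left(z,X \right)} = \left(1 + z\right) \left(X + z\right)$
$E = \frac{21}{2}$ ($E = - \frac{1}{2} + \frac{1}{4} \cdot 44 = - \frac{1}{2} + 11 = \frac{21}{2} \approx 10.5$)
$T{\left(J \right)} = -42 + 4 J$ ($T{\left(J \right)} = - 4 \left(\frac{21}{2} - J\right) = -42 + 4 J$)
$\frac{6073 + T{\left(125 \right)}}{26656 + w{\left(-199,-149 \right)}} = \frac{6073 + \left(-42 + 4 \cdot 125\right)}{26656 - \left(-29303 - 39601\right)} = \frac{6073 + \left(-42 + 500\right)}{26656 + \left(-149 - 199 + 39601 + 29651\right)} = \frac{6073 + 458}{26656 + 68904} = \frac{6531}{95560}$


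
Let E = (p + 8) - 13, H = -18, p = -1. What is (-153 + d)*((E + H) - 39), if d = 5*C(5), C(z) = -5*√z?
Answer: 9639 + 1575*√5 ≈ 13161.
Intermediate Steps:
E = -6 (E = (-1 + 8) - 13 = 7 - 13 = -6)
d = -25*√5 (d = 5*(-5*√5) = -25*√5 ≈ -55.902)
(-153 + d)*((E + H) - 39) = (-153 - 25*√5)*((-6 - 18) - 39) = (-153 - 25*√5)*(-24 - 39) = (-153 - 25*√5)*(-63) = 9639 + 1575*√5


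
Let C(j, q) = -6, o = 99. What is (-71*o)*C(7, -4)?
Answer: 42174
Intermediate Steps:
(-71*o)*C(7, -4) = -71*99*(-6) = -7029*(-6) = 42174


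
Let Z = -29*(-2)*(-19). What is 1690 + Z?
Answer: 588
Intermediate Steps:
Z = -1102 (Z = 58*(-19) = -1102)
1690 + Z = 1690 - 1102 = 588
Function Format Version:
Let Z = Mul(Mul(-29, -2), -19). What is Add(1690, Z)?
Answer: 588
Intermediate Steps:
Z = -1102 (Z = Mul(58, -19) = -1102)
Add(1690, Z) = Add(1690, -1102) = 588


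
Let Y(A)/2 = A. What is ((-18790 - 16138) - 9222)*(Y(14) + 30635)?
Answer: -1353771450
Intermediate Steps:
Y(A) = 2*A
((-18790 - 16138) - 9222)*(Y(14) + 30635) = ((-18790 - 16138) - 9222)*(2*14 + 30635) = (-34928 - 9222)*(28 + 30635) = -44150*30663 = -1353771450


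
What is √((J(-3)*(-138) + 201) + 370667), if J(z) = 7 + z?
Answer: 2*√92579 ≈ 608.54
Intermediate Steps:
√((J(-3)*(-138) + 201) + 370667) = √(((7 - 3)*(-138) + 201) + 370667) = √((4*(-138) + 201) + 370667) = √((-552 + 201) + 370667) = √(-351 + 370667) = √370316 = 2*√92579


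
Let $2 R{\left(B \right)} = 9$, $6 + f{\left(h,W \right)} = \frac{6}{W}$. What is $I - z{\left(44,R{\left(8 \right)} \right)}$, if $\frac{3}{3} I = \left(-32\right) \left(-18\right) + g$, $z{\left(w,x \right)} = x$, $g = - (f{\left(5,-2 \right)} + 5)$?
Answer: $\frac{1151}{2} \approx 575.5$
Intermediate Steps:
$f{\left(h,W \right)} = -6 + \frac{6}{W}$
$R{\left(B \right)} = \frac{9}{2}$ ($R{\left(B \right)} = \frac{1}{2} \cdot 9 = \frac{9}{2}$)
$g = 4$ ($g = - (\left(-6 + \frac{6}{-2}\right) + 5) = - (\left(-6 + 6 \left(- \frac{1}{2}\right)\right) + 5) = - (\left(-6 - 3\right) + 5) = - (-9 + 5) = \left(-1\right) \left(-4\right) = 4$)
$I = 580$ ($I = \left(-32\right) \left(-18\right) + 4 = 576 + 4 = 580$)
$I - z{\left(44,R{\left(8 \right)} \right)} = 580 - \frac{9}{2} = \frac{1151}{2}$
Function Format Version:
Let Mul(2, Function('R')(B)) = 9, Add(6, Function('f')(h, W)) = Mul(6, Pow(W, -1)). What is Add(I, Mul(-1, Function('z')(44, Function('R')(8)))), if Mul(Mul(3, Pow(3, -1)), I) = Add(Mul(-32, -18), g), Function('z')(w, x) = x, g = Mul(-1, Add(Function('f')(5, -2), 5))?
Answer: Rational(1151, 2) ≈ 575.50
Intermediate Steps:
Function('f')(h, W) = Add(-6, Mul(6, Pow(W, -1)))
Function('R')(B) = Rational(9, 2) (Function('R')(B) = Mul(Rational(1, 2), 9) = Rational(9, 2))
g = 4 (g = Mul(-1, Add(Add(-6, Mul(6, Pow(-2, -1))), 5)) = Mul(-1, Add(Add(-6, Mul(6, Rational(-1, 2))), 5)) = Mul(-1, Add(Add(-6, -3), 5)) = Mul(-1, Add(-9, 5)) = Mul(-1, -4) = 4)
I = 580 (I = Add(Mul(-32, -18), 4) = Add(576, 4) = 580)
Add(I, Mul(-1, Function('z')(44, Function('R')(8)))) = Add(580, Mul(-1, Rational(9, 2))) = Add(580, Rational(-9, 2)) = Rational(1151, 2)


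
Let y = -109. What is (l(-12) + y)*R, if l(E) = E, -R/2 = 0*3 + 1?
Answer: 242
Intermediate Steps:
R = -2 (R = -2*(0*3 + 1) = -2*(0 + 1) = -2*1 = -2)
(l(-12) + y)*R = (-12 - 109)*(-2) = -121*(-2) = 242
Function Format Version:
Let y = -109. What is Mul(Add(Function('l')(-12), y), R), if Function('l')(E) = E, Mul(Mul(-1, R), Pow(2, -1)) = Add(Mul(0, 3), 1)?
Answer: 242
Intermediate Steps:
R = -2 (R = Mul(-2, Add(Mul(0, 3), 1)) = Mul(-2, Add(0, 1)) = Mul(-2, 1) = -2)
Mul(Add(Function('l')(-12), y), R) = Mul(Add(-12, -109), -2) = Mul(-121, -2) = 242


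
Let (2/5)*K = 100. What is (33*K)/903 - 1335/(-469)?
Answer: 241655/20167 ≈ 11.983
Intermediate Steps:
K = 250 (K = (5/2)*100 = 250)
(33*K)/903 - 1335/(-469) = (33*250)/903 - 1335/(-469) = 8250*(1/903) - 1335*(-1/469) = 2750/301 + 1335/469 = 241655/20167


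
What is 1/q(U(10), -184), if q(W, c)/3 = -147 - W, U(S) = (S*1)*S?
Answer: -1/741 ≈ -0.0013495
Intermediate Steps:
U(S) = S**2 (U(S) = S*S = S**2)
q(W, c) = -441 - 3*W (q(W, c) = 3*(-147 - W) = -441 - 3*W)
1/q(U(10), -184) = 1/(-441 - 3*10**2) = 1/(-441 - 3*100) = 1/(-441 - 300) = 1/(-741) = -1/741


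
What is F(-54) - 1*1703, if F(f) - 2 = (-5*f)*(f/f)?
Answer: -1431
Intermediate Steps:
F(f) = 2 - 5*f (F(f) = 2 + (-5*f)*(f/f) = 2 - 5*f*1 = 2 - 5*f)
F(-54) - 1*1703 = (2 - 5*(-54)) - 1*1703 = (2 + 270) - 1703 = 272 - 1703 = -1431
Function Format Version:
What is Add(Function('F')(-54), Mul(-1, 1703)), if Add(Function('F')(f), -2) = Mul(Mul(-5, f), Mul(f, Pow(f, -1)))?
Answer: -1431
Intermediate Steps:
Function('F')(f) = Add(2, Mul(-5, f)) (Function('F')(f) = Add(2, Mul(Mul(-5, f), Mul(f, Pow(f, -1)))) = Add(2, Mul(Mul(-5, f), 1)) = Add(2, Mul(-5, f)))
Add(Function('F')(-54), Mul(-1, 1703)) = Add(Add(2, Mul(-5, -54)), Mul(-1, 1703)) = Add(Add(2, 270), -1703) = Add(272, -1703) = -1431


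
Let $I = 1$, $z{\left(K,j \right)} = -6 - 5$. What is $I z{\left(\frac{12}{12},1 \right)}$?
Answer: $-11$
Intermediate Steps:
$z{\left(K,j \right)} = -11$
$I z{\left(\frac{12}{12},1 \right)} = 1 \left(-11\right) = -11$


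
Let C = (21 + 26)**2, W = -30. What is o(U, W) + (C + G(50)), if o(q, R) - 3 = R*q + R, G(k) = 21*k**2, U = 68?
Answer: 52642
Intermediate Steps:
C = 2209 (C = 47**2 = 2209)
o(q, R) = 3 + R + R*q (o(q, R) = 3 + (R*q + R) = 3 + (R + R*q) = 3 + R + R*q)
o(U, W) + (C + G(50)) = (3 - 30 - 30*68) + (2209 + 21*50**2) = (3 - 30 - 2040) + (2209 + 21*2500) = -2067 + (2209 + 52500) = -2067 + 54709 = 52642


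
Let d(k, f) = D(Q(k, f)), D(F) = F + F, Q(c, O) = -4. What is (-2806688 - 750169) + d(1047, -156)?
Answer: -3556865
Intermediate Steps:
D(F) = 2*F
d(k, f) = -8 (d(k, f) = 2*(-4) = -8)
(-2806688 - 750169) + d(1047, -156) = (-2806688 - 750169) - 8 = -3556857 - 8 = -3556865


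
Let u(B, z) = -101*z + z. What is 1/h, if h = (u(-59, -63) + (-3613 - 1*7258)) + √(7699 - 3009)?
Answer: -653/2984193 - √4690/20889351 ≈ -0.00022210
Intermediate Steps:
u(B, z) = -100*z
h = -4571 + √4690 (h = (-100*(-63) + (-3613 - 1*7258)) + √(7699 - 3009) = (6300 + (-3613 - 7258)) + √4690 = (6300 - 10871) + √4690 = -4571 + √4690 ≈ -4502.5)
1/h = 1/(-4571 + √4690)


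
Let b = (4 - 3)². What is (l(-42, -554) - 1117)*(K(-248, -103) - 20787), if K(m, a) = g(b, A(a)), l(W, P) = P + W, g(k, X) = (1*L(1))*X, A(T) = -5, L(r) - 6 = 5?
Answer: 35702346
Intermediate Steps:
b = 1 (b = 1² = 1)
L(r) = 11 (L(r) = 6 + 5 = 11)
g(k, X) = 11*X (g(k, X) = (1*11)*X = 11*X)
K(m, a) = -55 (K(m, a) = 11*(-5) = -55)
(l(-42, -554) - 1117)*(K(-248, -103) - 20787) = ((-554 - 42) - 1117)*(-55 - 20787) = (-596 - 1117)*(-20842) = -1713*(-20842) = 35702346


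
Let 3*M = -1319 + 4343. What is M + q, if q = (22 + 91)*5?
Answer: 1573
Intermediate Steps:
M = 1008 (M = (-1319 + 4343)/3 = (1/3)*3024 = 1008)
q = 565 (q = 113*5 = 565)
M + q = 1008 + 565 = 1573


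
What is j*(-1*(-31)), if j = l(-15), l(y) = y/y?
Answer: 31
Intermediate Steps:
l(y) = 1
j = 1
j*(-1*(-31)) = 1*(-1*(-31)) = 1*31 = 31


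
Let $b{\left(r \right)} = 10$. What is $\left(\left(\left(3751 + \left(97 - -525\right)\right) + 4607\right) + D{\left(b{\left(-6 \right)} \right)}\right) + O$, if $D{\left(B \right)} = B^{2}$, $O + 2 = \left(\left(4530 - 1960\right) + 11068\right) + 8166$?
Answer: $30882$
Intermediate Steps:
$O = 21802$ ($O = -2 + \left(\left(\left(4530 - 1960\right) + 11068\right) + 8166\right) = -2 + \left(\left(2570 + 11068\right) + 8166\right) = -2 + \left(13638 + 8166\right) = -2 + 21804 = 21802$)
$\left(\left(\left(3751 + \left(97 - -525\right)\right) + 4607\right) + D{\left(b{\left(-6 \right)} \right)}\right) + O = \left(\left(\left(3751 + \left(97 - -525\right)\right) + 4607\right) + 10^{2}\right) + 21802 = \left(\left(\left(3751 + \left(97 + 525\right)\right) + 4607\right) + 100\right) + 21802 = \left(\left(\left(3751 + 622\right) + 4607\right) + 100\right) + 21802 = \left(\left(4373 + 4607\right) + 100\right) + 21802 = \left(8980 + 100\right) + 21802 = 9080 + 21802 = 30882$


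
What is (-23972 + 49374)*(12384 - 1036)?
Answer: 288261896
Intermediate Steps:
(-23972 + 49374)*(12384 - 1036) = 25402*11348 = 288261896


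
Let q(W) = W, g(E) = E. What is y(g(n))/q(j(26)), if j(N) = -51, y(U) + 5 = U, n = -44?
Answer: 49/51 ≈ 0.96078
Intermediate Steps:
y(U) = -5 + U
y(g(n))/q(j(26)) = (-5 - 44)/(-51) = -49*(-1/51) = 49/51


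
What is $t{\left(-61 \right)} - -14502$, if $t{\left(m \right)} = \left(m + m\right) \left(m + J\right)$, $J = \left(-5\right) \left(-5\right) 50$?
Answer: $-130556$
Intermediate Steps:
$J = 1250$ ($J = 25 \cdot 50 = 1250$)
$t{\left(m \right)} = 2 m \left(1250 + m\right)$ ($t{\left(m \right)} = \left(m + m\right) \left(m + 1250\right) = 2 m \left(1250 + m\right)$)
$t{\left(-61 \right)} - -14502 = 2 \left(-61\right) \left(1250 - 61\right) - -14502 = 2 \left(-61\right) 1189 + 14502 = -145058 + 14502 = -130556$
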